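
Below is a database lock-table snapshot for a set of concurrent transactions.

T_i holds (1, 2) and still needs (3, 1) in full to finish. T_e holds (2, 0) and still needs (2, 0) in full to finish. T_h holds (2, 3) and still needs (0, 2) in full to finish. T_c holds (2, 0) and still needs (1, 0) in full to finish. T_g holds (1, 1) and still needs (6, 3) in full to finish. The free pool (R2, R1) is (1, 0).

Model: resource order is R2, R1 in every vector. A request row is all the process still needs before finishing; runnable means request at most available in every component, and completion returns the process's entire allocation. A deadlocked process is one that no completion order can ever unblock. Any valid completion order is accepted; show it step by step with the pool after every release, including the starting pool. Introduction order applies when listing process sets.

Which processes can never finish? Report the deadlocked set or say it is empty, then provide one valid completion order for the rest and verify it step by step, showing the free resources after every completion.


Deadlocked: T_i, T_h and T_g.
Key observation: T_c, T_e can finish, but then (5, 0) is all there is, and the blocked group's R1 demands exceed it.
One completion order for the rest: T_c, T_e. Check, step by step:
  pool = (1, 0)
  T_c needs (1, 0) <= (1, 0) -> finishes; pool += (2, 0) = (3, 0)
  T_e needs (2, 0) <= (3, 0) -> finishes; pool += (2, 0) = (5, 0)
None of the blocked processes ever fits:
  T_i cannot run: need (3, 1) vs free (5, 0) (insufficient R1)
  T_h cannot run: need (0, 2) vs free (5, 0) (insufficient R1)
  T_g cannot run: need (6, 3) vs free (5, 0) (insufficient R2 and R1)


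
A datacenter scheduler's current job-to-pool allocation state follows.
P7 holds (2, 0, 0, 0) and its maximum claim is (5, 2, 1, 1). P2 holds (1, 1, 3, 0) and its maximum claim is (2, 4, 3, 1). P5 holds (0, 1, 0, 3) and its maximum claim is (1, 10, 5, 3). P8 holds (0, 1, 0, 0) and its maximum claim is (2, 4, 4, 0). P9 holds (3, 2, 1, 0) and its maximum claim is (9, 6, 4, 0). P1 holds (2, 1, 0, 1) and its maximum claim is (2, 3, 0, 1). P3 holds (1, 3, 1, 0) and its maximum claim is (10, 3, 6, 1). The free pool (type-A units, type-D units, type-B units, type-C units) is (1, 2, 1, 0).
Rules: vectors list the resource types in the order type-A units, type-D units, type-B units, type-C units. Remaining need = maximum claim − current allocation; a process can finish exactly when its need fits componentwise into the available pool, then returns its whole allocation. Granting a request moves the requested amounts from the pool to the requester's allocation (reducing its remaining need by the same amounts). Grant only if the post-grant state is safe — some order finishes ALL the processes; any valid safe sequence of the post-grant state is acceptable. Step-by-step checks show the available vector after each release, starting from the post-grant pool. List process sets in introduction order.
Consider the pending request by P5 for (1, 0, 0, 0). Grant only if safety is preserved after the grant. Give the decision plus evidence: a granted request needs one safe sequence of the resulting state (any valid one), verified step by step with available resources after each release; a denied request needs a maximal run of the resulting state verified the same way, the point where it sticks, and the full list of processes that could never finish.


DENY: after the grant no complete ordering would exist.
Key observation: after P1, P2, P8, P7 the pool peaks at (5, 5, 4, 1), and each blocked process is short somewhere: P5 on type-D units, type-B units; P9 on type-A units; P3 on type-A units, type-B units.
On the post-grant state, P1, P2, P8, P7 is a maximal run — nothing extends it. Check, step by step:
  pool = (0, 2, 1, 0)
  P1 needs (0, 2, 0, 0) <= (0, 2, 1, 0) -> finishes; pool += (2, 1, 0, 1) = (2, 3, 1, 1)
  P2 needs (1, 3, 0, 1) <= (2, 3, 1, 1) -> finishes; pool += (1, 1, 3, 0) = (3, 4, 4, 1)
  P8 needs (2, 3, 4, 0) <= (3, 4, 4, 1) -> finishes; pool += (0, 1, 0, 0) = (3, 5, 4, 1)
  P7 needs (3, 2, 1, 1) <= (3, 5, 4, 1) -> finishes; pool += (2, 0, 0, 0) = (5, 5, 4, 1)
  P5 still needs (0, 9, 5, 0) but only (5, 5, 4, 1) is free — short on type-D units and type-B units
  P9 still needs (6, 4, 3, 0) but only (5, 5, 4, 1) is free — short on type-A units
  P3 still needs (9, 0, 5, 1) but only (5, 5, 4, 1) is free — short on type-A units and type-B units
Processes that could never finish after the grant: P5, P9 and P3.


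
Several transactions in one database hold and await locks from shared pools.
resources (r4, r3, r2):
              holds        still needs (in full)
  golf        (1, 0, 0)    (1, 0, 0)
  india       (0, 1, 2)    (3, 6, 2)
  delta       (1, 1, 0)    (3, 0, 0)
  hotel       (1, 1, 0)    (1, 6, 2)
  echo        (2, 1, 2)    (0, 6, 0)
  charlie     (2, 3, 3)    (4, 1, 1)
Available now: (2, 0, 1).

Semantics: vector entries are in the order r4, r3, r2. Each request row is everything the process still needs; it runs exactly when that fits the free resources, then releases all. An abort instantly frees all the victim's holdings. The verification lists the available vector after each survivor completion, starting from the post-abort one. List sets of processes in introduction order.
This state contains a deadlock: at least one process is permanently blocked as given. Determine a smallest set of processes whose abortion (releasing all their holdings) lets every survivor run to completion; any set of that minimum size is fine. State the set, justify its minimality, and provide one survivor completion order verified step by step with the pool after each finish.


The answer: abort hotel and echo.
Key observation: india was stuck for good until hotel and echo gave back (3, 2, 2); in the order shown it finishes at step 3.
No one abort is enough; case by case: golf alone leaves india blocked (short on r3); india alone leaves hotel blocked (short on r3); delta alone leaves india blocked (short on r3); hotel alone leaves india blocked (short on r3); echo alone leaves india blocked (short on r3); charlie alone leaves india blocked (short on r3).
One survivor order: charlie, delta, india, golf. Verifying each step (post-abort pool first):
  pool = (5, 2, 3)
  charlie: need (4, 1, 1) fits (5, 2, 3); releases (2, 3, 3), pool now (7, 5, 6)
  delta: need (3, 0, 0) fits (7, 5, 6); releases (1, 1, 0), pool now (8, 6, 6)
  india: need (3, 6, 2) fits (8, 6, 6); releases (0, 1, 2), pool now (8, 7, 8)
  golf: need (1, 0, 0) fits (8, 7, 8); releases (1, 0, 0), pool now (9, 7, 8)


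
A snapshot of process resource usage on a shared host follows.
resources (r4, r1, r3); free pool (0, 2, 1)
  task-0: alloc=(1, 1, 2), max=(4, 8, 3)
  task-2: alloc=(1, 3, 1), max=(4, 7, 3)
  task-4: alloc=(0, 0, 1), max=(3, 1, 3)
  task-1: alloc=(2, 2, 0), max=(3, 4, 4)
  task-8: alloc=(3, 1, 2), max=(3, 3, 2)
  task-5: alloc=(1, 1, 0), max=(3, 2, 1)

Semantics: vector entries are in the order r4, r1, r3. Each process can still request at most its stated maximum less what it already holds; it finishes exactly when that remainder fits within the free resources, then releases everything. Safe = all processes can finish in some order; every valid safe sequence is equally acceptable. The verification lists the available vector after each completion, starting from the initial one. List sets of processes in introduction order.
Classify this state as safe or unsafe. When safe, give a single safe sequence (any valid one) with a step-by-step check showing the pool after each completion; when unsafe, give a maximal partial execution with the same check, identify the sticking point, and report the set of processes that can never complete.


The state is SAFE; one workable sequence: task-8, task-5, task-4, task-2, task-1, task-0.
Key observation: task-8 is the earliest step where a requested resource binds exactly: need (0, 2, 0), pool (0, 2, 1) at its turn.
Walking it through:
  pool = (0, 2, 1)
  task-8: need (0, 2, 0) fits (0, 2, 1); releases (3, 1, 2), pool now (3, 3, 3)
  task-5: need (2, 1, 1) fits (3, 3, 3); releases (1, 1, 0), pool now (4, 4, 3)
  task-4: need (3, 1, 2) fits (4, 4, 3); releases (0, 0, 1), pool now (4, 4, 4)
  task-2: need (3, 4, 2) fits (4, 4, 4); releases (1, 3, 1), pool now (5, 7, 5)
  task-1: need (1, 2, 4) fits (5, 7, 5); releases (2, 2, 0), pool now (7, 9, 5)
  task-0: need (3, 7, 1) fits (7, 9, 5); releases (1, 1, 2), pool now (8, 10, 7)


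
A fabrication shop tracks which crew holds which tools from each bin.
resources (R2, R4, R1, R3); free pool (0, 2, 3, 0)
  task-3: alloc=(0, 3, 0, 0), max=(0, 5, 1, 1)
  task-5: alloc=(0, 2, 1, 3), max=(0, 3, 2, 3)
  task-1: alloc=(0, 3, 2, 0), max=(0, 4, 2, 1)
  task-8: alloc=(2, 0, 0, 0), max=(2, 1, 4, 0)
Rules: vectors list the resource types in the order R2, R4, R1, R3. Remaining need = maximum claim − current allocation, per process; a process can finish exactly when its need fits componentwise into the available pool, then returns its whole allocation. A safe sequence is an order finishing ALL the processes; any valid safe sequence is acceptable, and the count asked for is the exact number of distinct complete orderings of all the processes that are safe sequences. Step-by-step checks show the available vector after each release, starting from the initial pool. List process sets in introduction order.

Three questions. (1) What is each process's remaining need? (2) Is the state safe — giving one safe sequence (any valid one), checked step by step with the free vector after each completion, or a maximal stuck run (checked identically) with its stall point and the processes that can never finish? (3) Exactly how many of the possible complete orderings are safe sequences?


(1) Need matrix, components ordered R2, R4, R1, R3:
  task-3: (0, 2, 1, 1)
  task-5: (0, 1, 1, 0)
  task-1: (0, 1, 0, 1)
  task-8: (0, 1, 4, 0)
(2) SAFE, for example via the order task-5, task-1, task-8, task-3.
Key observation: no step in this order meets a requested resource exactly; the smallest headroom is 1, first reached at task-5 (need (0, 1, 1, 0), pool (0, 2, 3, 0)).
Check, step by step:
  pool = (0, 2, 3, 0)
  task-5: need (0, 1, 1, 0) fits (0, 2, 3, 0); releases (0, 2, 1, 3), pool now (0, 4, 4, 3)
  task-1: need (0, 1, 0, 1) fits (0, 4, 4, 3); releases (0, 3, 2, 0), pool now (0, 7, 6, 3)
  task-8: need (0, 1, 4, 0) fits (0, 7, 6, 3); releases (2, 0, 0, 0), pool now (2, 7, 6, 3)
  task-3: need (0, 2, 1, 1) fits (2, 7, 6, 3); releases (0, 3, 0, 0), pool now (2, 10, 6, 3)
(3) Exactly 6 of the possible complete orderings are safe sequences.


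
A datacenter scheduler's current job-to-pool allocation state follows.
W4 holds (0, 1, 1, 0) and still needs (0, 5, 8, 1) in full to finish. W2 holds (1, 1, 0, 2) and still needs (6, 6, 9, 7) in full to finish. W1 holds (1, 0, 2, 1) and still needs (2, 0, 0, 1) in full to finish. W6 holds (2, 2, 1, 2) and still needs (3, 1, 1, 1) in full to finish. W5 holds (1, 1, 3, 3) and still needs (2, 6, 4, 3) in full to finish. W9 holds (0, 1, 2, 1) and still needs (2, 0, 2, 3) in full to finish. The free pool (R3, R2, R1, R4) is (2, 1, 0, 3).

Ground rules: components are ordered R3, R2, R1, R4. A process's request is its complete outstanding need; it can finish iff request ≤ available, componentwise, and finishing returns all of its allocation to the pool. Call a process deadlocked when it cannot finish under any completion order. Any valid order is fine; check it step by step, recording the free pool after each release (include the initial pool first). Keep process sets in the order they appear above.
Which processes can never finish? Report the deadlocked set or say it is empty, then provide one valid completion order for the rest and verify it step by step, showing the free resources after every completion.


Deadlocked: W4, W2 and W5.
Key observation: R2 is the bottleneck — with W1, W6, W9 done the pool holds (5, 4, 5, 7), short of every remaining need.
A valid finishing order for the others: W1, W6, W9. Verifying each step:
  pool = (2, 1, 0, 3)
  W1: need (2, 0, 0, 1) fits (2, 1, 0, 3); releases (1, 0, 2, 1), pool now (3, 1, 2, 4)
  W6: need (3, 1, 1, 1) fits (3, 1, 2, 4); releases (2, 2, 1, 2), pool now (5, 3, 3, 6)
  W9: need (2, 0, 2, 3) fits (5, 3, 3, 6); releases (0, 1, 2, 1), pool now (5, 4, 5, 7)
The blocked processes can never fit:
  W4 cannot run: need (0, 5, 8, 1) vs free (5, 4, 5, 7) (insufficient R2 and R1)
  W2 cannot run: need (6, 6, 9, 7) vs free (5, 4, 5, 7) (insufficient R3, R2 and R1)
  W5 cannot run: need (2, 6, 4, 3) vs free (5, 4, 5, 7) (insufficient R2)


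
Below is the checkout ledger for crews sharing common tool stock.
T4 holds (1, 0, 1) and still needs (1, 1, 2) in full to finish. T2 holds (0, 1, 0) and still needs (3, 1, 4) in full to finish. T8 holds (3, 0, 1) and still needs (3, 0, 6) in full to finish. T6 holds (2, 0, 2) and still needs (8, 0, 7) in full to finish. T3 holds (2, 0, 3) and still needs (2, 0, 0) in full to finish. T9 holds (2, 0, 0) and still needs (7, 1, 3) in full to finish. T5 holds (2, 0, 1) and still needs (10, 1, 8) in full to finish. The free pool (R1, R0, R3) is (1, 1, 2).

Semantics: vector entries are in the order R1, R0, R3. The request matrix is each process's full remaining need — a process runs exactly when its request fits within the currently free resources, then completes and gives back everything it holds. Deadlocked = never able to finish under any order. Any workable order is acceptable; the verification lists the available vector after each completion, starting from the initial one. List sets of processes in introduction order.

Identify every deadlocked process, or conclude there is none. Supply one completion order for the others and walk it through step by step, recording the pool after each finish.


Nothing here is deadlocked.
Key observation: T4 leads a chain of completions in which each release enables another process.
One completion order for the rest: T4, T3, T8, T9, T6, T5, T2. Walking it through:
  pool = (1, 1, 2)
  T4 needs (1, 1, 2) <= (1, 1, 2) -> finishes; pool += (1, 0, 1) = (2, 1, 3)
  T3 needs (2, 0, 0) <= (2, 1, 3) -> finishes; pool += (2, 0, 3) = (4, 1, 6)
  T8 needs (3, 0, 6) <= (4, 1, 6) -> finishes; pool += (3, 0, 1) = (7, 1, 7)
  T9 needs (7, 1, 3) <= (7, 1, 7) -> finishes; pool += (2, 0, 0) = (9, 1, 7)
  T6 needs (8, 0, 7) <= (9, 1, 7) -> finishes; pool += (2, 0, 2) = (11, 1, 9)
  T5 needs (10, 1, 8) <= (11, 1, 9) -> finishes; pool += (2, 0, 1) = (13, 1, 10)
  T2 needs (3, 1, 4) <= (13, 1, 10) -> finishes; pool += (0, 1, 0) = (13, 2, 10)


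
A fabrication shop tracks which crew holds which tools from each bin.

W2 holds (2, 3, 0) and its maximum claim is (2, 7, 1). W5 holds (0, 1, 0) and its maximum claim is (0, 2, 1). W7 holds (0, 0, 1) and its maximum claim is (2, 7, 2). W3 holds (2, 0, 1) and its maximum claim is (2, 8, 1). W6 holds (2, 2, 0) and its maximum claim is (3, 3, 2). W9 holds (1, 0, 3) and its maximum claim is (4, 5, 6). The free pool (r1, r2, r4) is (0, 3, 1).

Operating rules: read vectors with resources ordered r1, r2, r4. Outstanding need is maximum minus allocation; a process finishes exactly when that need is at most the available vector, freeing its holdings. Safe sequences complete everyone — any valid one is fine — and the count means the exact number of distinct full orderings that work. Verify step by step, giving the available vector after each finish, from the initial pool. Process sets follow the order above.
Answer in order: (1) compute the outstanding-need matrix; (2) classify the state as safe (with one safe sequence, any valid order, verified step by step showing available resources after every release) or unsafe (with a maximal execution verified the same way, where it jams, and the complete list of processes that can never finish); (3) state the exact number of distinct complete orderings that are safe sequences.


(1) Remaining need (order r1, r2, r4):
  W2: (0, 4, 1)
  W5: (0, 1, 1)
  W7: (2, 7, 1)
  W3: (0, 8, 0)
  W6: (1, 1, 2)
  W9: (3, 5, 3)
(2) The state is SAFE; one workable sequence: W5, W2, W7, W6, W3, W9.
Key observation: W5 is the earliest step where a requested resource binds exactly: need (0, 1, 1), pool (0, 3, 1) at its turn.
Verifying each step:
  pool = (0, 3, 1)
  W5: need (0, 1, 1) fits (0, 3, 1); releases (0, 1, 0), pool now (0, 4, 1)
  W2: need (0, 4, 1) fits (0, 4, 1); releases (2, 3, 0), pool now (2, 7, 1)
  W7: need (2, 7, 1) fits (2, 7, 1); releases (0, 0, 1), pool now (2, 7, 2)
  W6: need (1, 1, 2) fits (2, 7, 2); releases (2, 2, 0), pool now (4, 9, 2)
  W3: need (0, 8, 0) fits (4, 9, 2); releases (2, 0, 1), pool now (6, 9, 3)
  W9: need (3, 5, 3) fits (6, 9, 3); releases (1, 0, 3), pool now (7, 9, 6)
(3) Exactly 1 of the possible complete orderings is a safe sequence.


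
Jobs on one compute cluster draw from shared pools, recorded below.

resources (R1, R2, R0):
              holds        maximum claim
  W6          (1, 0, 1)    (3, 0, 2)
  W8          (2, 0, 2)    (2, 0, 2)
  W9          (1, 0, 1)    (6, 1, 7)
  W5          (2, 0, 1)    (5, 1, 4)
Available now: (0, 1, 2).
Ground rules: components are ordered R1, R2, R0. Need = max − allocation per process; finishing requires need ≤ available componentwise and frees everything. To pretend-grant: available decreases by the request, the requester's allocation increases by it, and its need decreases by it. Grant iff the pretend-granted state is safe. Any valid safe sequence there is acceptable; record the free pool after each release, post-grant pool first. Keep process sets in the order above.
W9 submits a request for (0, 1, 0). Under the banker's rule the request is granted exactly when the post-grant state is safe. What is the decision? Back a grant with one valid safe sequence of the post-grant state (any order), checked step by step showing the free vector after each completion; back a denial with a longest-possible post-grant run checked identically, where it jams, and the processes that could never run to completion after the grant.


DENY — the pretend-granted state is unsafe.
Key observation: after W8, W6 the pool peaks at (3, 0, 5), and each blocked process is short somewhere: W9 on R1, R0; W5 on R2.
Pretend the grant happened; the run W8, W6 goes as far as possible. Step-by-step check:
  pool = (0, 0, 2)
  W8 needs (0, 0, 0) <= (0, 0, 2) -> finishes; pool += (2, 0, 2) = (2, 0, 4)
  W6 needs (2, 0, 1) <= (2, 0, 4) -> finishes; pool += (1, 0, 1) = (3, 0, 5)
  W9 still needs (5, 0, 6) but only (3, 0, 5) is free — short on R1 and R0
  W5 still needs (3, 1, 3) but only (3, 0, 5) is free — short on R2
Processes that could never finish after the grant: W9 and W5.


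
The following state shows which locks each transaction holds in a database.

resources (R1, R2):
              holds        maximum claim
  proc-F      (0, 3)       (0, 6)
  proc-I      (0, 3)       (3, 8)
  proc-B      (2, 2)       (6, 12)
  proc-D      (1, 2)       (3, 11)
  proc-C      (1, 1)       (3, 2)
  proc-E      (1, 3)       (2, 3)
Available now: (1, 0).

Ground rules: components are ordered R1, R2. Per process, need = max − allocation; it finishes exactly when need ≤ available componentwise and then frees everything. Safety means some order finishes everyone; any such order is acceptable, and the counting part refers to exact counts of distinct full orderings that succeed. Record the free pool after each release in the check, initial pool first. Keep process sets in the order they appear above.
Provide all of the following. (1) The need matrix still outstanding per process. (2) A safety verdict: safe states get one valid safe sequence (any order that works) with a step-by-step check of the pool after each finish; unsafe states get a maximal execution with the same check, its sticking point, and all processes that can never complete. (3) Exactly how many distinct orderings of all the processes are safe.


(1) Outstanding need per process (order R1, R2):
  proc-F: (0, 3)
  proc-I: (3, 5)
  proc-B: (4, 10)
  proc-D: (2, 9)
  proc-C: (2, 1)
  proc-E: (1, 0)
(2) The state is SAFE; one workable sequence: proc-E, proc-F, proc-C, proc-I, proc-D, proc-B.
Key observation: proc-E marks the first exact bind of the order: its need (1, 0) fits the free (1, 0) with zero slack on a requested resource.
Verifying each step:
  pool = (1, 0)
  run proc-E (needs (1, 0), free (1, 0)); after release of (1, 3) the pool is (2, 3)
  run proc-F (needs (0, 3), free (2, 3)); after release of (0, 3) the pool is (2, 6)
  run proc-C (needs (2, 1), free (2, 6)); after release of (1, 1) the pool is (3, 7)
  run proc-I (needs (3, 5), free (3, 7)); after release of (0, 3) the pool is (3, 10)
  run proc-D (needs (2, 9), free (3, 10)); after release of (1, 2) the pool is (4, 12)
  run proc-B (needs (4, 10), free (4, 12)); after release of (2, 2) the pool is (6, 14)
(3) The exact count: 2 of the possible complete orderings are safe sequences.


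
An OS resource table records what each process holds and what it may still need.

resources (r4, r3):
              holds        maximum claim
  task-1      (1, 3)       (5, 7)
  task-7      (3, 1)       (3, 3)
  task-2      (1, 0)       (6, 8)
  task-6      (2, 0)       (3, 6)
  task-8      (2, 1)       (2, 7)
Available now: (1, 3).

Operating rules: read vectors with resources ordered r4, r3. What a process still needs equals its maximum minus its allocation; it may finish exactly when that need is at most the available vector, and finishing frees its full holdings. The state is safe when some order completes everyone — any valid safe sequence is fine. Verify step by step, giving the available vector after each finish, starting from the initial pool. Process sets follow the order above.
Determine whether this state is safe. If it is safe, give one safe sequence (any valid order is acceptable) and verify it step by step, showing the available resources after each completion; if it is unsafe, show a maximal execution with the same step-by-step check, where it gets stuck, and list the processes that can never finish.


The state is SAFE; one workable sequence: task-7, task-1, task-8, task-6, task-2.
Key observation: reading the order forward, task-1 is the first process whose need (4, 4) meets the free pool (4, 4) exactly on a resource it requests.
Walking it through:
  pool = (1, 3)
  task-7 needs (0, 2) <= (1, 3) -> finishes; pool += (3, 1) = (4, 4)
  task-1 needs (4, 4) <= (4, 4) -> finishes; pool += (1, 3) = (5, 7)
  task-8 needs (0, 6) <= (5, 7) -> finishes; pool += (2, 1) = (7, 8)
  task-6 needs (1, 6) <= (7, 8) -> finishes; pool += (2, 0) = (9, 8)
  task-2 needs (5, 8) <= (9, 8) -> finishes; pool += (1, 0) = (10, 8)


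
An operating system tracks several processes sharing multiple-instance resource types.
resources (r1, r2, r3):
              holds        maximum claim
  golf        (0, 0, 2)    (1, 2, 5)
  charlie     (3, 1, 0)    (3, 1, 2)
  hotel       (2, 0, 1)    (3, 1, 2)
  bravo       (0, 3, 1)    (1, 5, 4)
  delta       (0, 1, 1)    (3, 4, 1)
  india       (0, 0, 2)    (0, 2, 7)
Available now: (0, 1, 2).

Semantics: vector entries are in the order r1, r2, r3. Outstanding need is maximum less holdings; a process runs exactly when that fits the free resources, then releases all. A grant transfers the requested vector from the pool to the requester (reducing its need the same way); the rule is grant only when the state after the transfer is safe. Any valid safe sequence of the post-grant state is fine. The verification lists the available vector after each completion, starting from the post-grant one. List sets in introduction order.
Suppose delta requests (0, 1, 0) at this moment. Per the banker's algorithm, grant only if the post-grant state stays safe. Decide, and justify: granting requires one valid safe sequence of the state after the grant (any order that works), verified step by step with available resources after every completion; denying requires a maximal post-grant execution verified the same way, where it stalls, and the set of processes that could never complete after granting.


DENY. Granting would leave the state unsafe.
Key observation: the wall is r2: completing charlie, hotel brings the pool only to (5, 1, 3), and all the rest need more.
Pretend the grant happened; the run charlie, hotel goes as far as possible. Walking it through:
  pool = (0, 0, 2)
  charlie: need (0, 0, 2) fits (0, 0, 2); releases (3, 1, 0), pool now (3, 1, 2)
  hotel: need (1, 1, 1) fits (3, 1, 2); releases (2, 0, 1), pool now (5, 1, 3)
  blocked: golf wants (1, 2, 3), pool (5, 1, 3) — not enough r2
  blocked: bravo wants (1, 2, 3), pool (5, 1, 3) — not enough r2
  blocked: delta wants (3, 2, 0), pool (5, 1, 3) — not enough r2
  blocked: india wants (0, 2, 5), pool (5, 1, 3) — not enough r2 and r3
Processes that could never finish after the grant: golf, bravo, delta and india.


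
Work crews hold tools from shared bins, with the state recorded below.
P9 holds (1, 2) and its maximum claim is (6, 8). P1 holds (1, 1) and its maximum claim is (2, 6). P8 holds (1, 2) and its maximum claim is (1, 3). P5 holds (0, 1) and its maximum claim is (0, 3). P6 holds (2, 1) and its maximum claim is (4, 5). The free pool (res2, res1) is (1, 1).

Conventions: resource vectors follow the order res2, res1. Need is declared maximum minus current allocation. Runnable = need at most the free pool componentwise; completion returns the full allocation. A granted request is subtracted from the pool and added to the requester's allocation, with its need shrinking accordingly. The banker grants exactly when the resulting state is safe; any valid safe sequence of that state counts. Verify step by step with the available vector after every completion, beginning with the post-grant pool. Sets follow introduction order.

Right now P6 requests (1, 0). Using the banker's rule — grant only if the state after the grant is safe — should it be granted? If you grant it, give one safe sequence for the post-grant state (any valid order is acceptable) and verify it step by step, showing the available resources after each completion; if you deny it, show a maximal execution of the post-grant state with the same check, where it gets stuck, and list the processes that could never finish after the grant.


GRANT. The post-grant state is safe; one safe sequence: P8, P5, P6, P1, P9.
Key observation: the transfer keeps a workable pool ((0, 1)); P8 starts the safe sequence.
Step-by-step check of the post-grant state:
  pool = (0, 1)
  P8: need (0, 1) fits (0, 1); releases (1, 2), pool now (1, 3)
  P5: need (0, 2) fits (1, 3); releases (0, 1), pool now (1, 4)
  P6: need (1, 4) fits (1, 4); releases (3, 1), pool now (4, 5)
  P1: need (1, 5) fits (4, 5); releases (1, 1), pool now (5, 6)
  P9: need (5, 6) fits (5, 6); releases (1, 2), pool now (6, 8)


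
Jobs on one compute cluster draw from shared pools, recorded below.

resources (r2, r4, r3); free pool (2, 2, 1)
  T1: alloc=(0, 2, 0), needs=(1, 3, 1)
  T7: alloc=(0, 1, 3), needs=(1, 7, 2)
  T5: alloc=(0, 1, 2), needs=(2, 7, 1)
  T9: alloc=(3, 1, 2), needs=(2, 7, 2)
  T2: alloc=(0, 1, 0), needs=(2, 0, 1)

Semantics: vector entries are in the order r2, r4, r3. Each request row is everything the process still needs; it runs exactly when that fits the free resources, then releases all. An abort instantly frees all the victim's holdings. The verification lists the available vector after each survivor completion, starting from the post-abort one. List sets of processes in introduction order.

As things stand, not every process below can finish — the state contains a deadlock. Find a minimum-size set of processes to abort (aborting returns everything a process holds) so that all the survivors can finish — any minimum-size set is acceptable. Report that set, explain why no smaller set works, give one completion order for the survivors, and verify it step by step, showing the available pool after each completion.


Minimum abort set: T7 and T5.
Key observation: the returned (0, 2, 5) from T7 and T5 is what brings T9 — unrunnable before, under any order — into play at step 3.
No one abort is enough; case by case: T1 alone leaves T7 blocked (short on r4 and r3); T7 alone leaves T5 blocked (short on r4); T5 alone leaves T7 blocked (short on r4); T9 alone leaves T7 blocked (short on r4); T2 alone leaves T7 blocked (short on r4 and r3).
The survivors complete as T2, T1, T9. Walking it through (starting from the post-abort pool):
  pool = (2, 4, 6)
  T2: need (2, 0, 1) fits (2, 4, 6); releases (0, 1, 0), pool now (2, 5, 6)
  T1: need (1, 3, 1) fits (2, 5, 6); releases (0, 2, 0), pool now (2, 7, 6)
  T9: need (2, 7, 2) fits (2, 7, 6); releases (3, 1, 2), pool now (5, 8, 8)


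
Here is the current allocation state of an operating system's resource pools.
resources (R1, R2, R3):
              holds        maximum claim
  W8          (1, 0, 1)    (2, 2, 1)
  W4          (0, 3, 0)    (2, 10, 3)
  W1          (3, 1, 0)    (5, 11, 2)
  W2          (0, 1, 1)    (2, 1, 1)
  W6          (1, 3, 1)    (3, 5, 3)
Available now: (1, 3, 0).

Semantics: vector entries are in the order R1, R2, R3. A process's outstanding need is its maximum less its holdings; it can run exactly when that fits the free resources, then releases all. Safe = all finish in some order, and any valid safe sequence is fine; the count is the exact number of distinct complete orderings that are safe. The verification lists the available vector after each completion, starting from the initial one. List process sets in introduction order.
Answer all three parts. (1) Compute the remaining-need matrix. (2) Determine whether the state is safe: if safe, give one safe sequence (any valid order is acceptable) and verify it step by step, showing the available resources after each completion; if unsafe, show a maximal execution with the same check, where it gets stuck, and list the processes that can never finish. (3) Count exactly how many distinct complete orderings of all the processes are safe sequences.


(1) Need matrix, components ordered R1, R2, R3:
  W8: (1, 2, 0)
  W4: (2, 7, 3)
  W1: (2, 10, 2)
  W2: (2, 0, 0)
  W6: (2, 2, 2)
(2) SAFE. One safe sequence: W8, W2, W6, W4, W1.
Key observation: the order's first zero-slack moment is W8 ((1, 2, 0) needed, (1, 3, 0) free — a requested resource with nothing to spare).
Step-by-step check:
  pool = (1, 3, 0)
  W8: need (1, 2, 0) fits (1, 3, 0); releases (1, 0, 1), pool now (2, 3, 1)
  W2: need (2, 0, 0) fits (2, 3, 1); releases (0, 1, 1), pool now (2, 4, 2)
  W6: need (2, 2, 2) fits (2, 4, 2); releases (1, 3, 1), pool now (3, 7, 3)
  W4: need (2, 7, 3) fits (3, 7, 3); releases (0, 3, 0), pool now (3, 10, 3)
  W1: need (2, 10, 2) fits (3, 10, 3); releases (3, 1, 0), pool now (6, 11, 3)
(3) Exactly 1 of the possible complete orderings is a safe sequence.


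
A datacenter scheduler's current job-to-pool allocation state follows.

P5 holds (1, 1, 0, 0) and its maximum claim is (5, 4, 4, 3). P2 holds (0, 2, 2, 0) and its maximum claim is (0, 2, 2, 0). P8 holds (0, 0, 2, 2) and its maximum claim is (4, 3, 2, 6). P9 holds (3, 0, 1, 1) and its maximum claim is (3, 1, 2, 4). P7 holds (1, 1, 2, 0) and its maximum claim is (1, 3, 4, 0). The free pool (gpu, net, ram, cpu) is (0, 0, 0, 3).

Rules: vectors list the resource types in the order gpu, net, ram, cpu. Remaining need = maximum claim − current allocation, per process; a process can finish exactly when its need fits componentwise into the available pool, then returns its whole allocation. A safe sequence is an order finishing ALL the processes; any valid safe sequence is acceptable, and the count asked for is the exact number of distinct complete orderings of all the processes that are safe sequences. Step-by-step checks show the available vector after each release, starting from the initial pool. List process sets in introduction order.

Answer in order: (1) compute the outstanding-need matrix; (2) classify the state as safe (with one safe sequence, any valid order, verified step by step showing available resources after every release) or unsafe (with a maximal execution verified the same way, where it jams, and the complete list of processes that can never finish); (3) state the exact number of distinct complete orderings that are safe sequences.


(1) Remaining need (order gpu, net, ram, cpu):
  P5: (4, 3, 4, 3)
  P2: (0, 0, 0, 0)
  P8: (4, 3, 0, 4)
  P9: (0, 1, 1, 3)
  P7: (0, 2, 2, 0)
(2) SAFE. One safe sequence: P2, P7, P9, P5, P8.
Key observation: the first exact fit in this order is P7 — it needs (0, 2, 2, 0) with (0, 2, 2, 3) free, meeting a requested resource to the last unit.
Step-by-step check:
  pool = (0, 0, 0, 3)
  P2: need (0, 0, 0, 0) fits (0, 0, 0, 3); releases (0, 2, 2, 0), pool now (0, 2, 2, 3)
  P7: need (0, 2, 2, 0) fits (0, 2, 2, 3); releases (1, 1, 2, 0), pool now (1, 3, 4, 3)
  P9: need (0, 1, 1, 3) fits (1, 3, 4, 3); releases (3, 0, 1, 1), pool now (4, 3, 5, 4)
  P5: need (4, 3, 4, 3) fits (4, 3, 5, 4); releases (1, 1, 0, 0), pool now (5, 4, 5, 4)
  P8: need (4, 3, 0, 4) fits (5, 4, 5, 4); releases (0, 0, 2, 2), pool now (5, 4, 7, 6)
(3) Exactly 4 of the possible complete orderings are safe sequences.


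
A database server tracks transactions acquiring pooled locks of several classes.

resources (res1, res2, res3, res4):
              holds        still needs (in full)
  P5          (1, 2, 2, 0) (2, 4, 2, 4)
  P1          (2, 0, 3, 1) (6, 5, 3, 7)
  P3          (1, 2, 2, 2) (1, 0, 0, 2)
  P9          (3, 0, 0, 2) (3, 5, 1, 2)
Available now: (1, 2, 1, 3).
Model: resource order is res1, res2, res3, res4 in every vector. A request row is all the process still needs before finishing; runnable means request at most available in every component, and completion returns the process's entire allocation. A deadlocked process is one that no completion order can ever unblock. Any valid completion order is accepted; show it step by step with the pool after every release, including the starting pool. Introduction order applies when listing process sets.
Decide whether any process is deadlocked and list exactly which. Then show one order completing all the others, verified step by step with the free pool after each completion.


Nothing here is deadlocked.
Key observation: no deadlock: P3 fits now, and the freed resources carry the rest through.
One completion order for the rest: P3, P5, P9, P1. Walking it through:
  pool = (1, 2, 1, 3)
  P3 needs (1, 0, 0, 2) <= (1, 2, 1, 3) -> finishes; pool += (1, 2, 2, 2) = (2, 4, 3, 5)
  P5 needs (2, 4, 2, 4) <= (2, 4, 3, 5) -> finishes; pool += (1, 2, 2, 0) = (3, 6, 5, 5)
  P9 needs (3, 5, 1, 2) <= (3, 6, 5, 5) -> finishes; pool += (3, 0, 0, 2) = (6, 6, 5, 7)
  P1 needs (6, 5, 3, 7) <= (6, 6, 5, 7) -> finishes; pool += (2, 0, 3, 1) = (8, 6, 8, 8)


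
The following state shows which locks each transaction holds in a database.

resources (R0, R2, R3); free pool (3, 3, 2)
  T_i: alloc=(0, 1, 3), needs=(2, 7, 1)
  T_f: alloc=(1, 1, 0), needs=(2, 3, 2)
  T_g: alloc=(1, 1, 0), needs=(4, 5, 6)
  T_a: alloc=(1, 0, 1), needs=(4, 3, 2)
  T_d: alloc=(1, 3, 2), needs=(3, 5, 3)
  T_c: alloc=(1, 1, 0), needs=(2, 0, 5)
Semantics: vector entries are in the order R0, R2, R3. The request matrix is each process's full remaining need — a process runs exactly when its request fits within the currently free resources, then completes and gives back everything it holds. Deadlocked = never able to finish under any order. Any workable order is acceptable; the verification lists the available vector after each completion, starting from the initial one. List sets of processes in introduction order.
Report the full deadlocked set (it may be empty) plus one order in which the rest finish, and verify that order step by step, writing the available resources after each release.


Deadlocked set: T_i, T_g, T_d and T_c.
Key observation: after T_f, T_a the pool peaks at (5, 4, 3), and each blocked process is short somewhere: T_i on R2; T_g on R2, R3; T_d on R2; T_c on R3.
The rest can finish in the order T_f, T_a. Check, step by step:
  pool = (3, 3, 2)
  run T_f (needs (2, 3, 2), free (3, 3, 2)); after release of (1, 1, 0) the pool is (4, 4, 2)
  run T_a (needs (4, 3, 2), free (4, 4, 2)); after release of (1, 0, 1) the pool is (5, 4, 3)
None of the blocked processes ever fits:
  blocked: T_i wants (2, 7, 1), pool (5, 4, 3) — not enough R2
  blocked: T_g wants (4, 5, 6), pool (5, 4, 3) — not enough R2 and R3
  blocked: T_d wants (3, 5, 3), pool (5, 4, 3) — not enough R2
  blocked: T_c wants (2, 0, 5), pool (5, 4, 3) — not enough R3


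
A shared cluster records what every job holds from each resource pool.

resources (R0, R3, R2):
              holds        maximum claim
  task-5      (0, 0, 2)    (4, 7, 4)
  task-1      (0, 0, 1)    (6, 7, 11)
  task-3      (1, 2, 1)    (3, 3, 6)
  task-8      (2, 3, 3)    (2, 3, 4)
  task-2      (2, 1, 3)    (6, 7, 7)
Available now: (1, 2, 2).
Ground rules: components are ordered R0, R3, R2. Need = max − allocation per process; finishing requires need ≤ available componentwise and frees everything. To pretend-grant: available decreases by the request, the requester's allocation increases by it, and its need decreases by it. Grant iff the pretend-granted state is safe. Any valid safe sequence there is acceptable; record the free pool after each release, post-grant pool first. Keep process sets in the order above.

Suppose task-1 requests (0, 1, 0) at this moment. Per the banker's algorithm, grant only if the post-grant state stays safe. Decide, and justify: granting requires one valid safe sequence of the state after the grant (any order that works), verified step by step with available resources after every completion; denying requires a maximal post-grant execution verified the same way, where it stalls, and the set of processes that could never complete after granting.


GRANT: granting preserves safety; a valid post-grant sequence is task-8, task-3, task-2, task-5, task-1.
Key observation: post-grant, (1, 1, 2) remains, and an order beginning with task-8 completes everyone.
Step-by-step check of the post-grant state:
  pool = (1, 1, 2)
  run task-8 (needs (0, 0, 1), free (1, 1, 2)); after release of (2, 3, 3) the pool is (3, 4, 5)
  run task-3 (needs (2, 1, 5), free (3, 4, 5)); after release of (1, 2, 1) the pool is (4, 6, 6)
  run task-2 (needs (4, 6, 4), free (4, 6, 6)); after release of (2, 1, 3) the pool is (6, 7, 9)
  run task-5 (needs (4, 7, 2), free (6, 7, 9)); after release of (0, 0, 2) the pool is (6, 7, 11)
  run task-1 (needs (6, 6, 10), free (6, 7, 11)); after release of (0, 1, 1) the pool is (6, 8, 12)


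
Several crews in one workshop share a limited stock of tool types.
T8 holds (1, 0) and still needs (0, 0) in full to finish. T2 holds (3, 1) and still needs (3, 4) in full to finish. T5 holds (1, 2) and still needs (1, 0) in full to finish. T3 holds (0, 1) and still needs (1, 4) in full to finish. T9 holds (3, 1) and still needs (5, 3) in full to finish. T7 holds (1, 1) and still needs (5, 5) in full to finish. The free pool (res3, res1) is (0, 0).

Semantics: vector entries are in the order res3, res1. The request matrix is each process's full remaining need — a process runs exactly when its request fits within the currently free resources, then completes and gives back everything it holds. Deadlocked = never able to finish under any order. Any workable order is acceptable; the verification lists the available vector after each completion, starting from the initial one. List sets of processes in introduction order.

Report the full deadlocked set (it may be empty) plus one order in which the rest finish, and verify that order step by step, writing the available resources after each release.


Deadlocked: T2, T3, T9 and T7.
Key observation: even finishing T8, T5 leaves just (2, 2) free — too little res1 for any of the remaining processes.
A valid finishing order for the others: T8, T5. Check, step by step:
  pool = (0, 0)
  T8 needs (0, 0) <= (0, 0) -> finishes; pool += (1, 0) = (1, 0)
  T5 needs (1, 0) <= (1, 0) -> finishes; pool += (1, 2) = (2, 2)
The stuck group stays short no matter what:
  T2 cannot run: need (3, 4) vs free (2, 2) (insufficient res3 and res1)
  T3 cannot run: need (1, 4) vs free (2, 2) (insufficient res1)
  T9 cannot run: need (5, 3) vs free (2, 2) (insufficient res3 and res1)
  T7 cannot run: need (5, 5) vs free (2, 2) (insufficient res3 and res1)
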